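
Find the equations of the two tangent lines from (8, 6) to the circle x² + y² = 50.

Write the tangent as mx − y + (6 − m·(8)) = 0 and set its distance from the centre to 5√2:
(−8m − (−6))² = 50(m² + 1)
7m² − 48m − 7 = 0, so m = −1/7 or m = 7.
With m = −1/7: x + 7y = 50. With m = 7: 7x − y = 50.

x + 7y = 50 and 7x − y = 50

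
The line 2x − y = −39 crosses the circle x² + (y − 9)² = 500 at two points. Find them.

Substitute y = 2x + 39:
5x² + 120x + 400 = 0  ⟹  x² + 24x + 80 = 0
x = −4 or x = −20, giving (−4, 31) and (−20, −1).

(−20, −1) and (−4, 31)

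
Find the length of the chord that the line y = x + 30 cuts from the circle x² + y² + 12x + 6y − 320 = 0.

√2

The distance from (−6, −3) to the line is 27/√2, and r² = 365.
Half the chord is √(r² − d²) = √(1/2), so the full chord is √2.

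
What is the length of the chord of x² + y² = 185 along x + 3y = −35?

The distance from (0, 0) to the line is 35/√10, and r² = 185.
Chord = 2√(r² − d²) = 2·√(125/2) = 5√10.

5√10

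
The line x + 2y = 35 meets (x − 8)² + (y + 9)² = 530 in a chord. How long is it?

Centre (8, −9), r² = 530. Perpendicular distance d from centre to line = |−45| / √5 = 45/√5.
Half the chord is √(r² − d²) = √(125), so the full chord is 10√5.

10√5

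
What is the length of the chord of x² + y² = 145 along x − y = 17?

√2

Substitute y = x − 17:
2x² − 34x + 144 = 0  ⟹  x² − 17x + 72 = 0
x = 9 or x = 8, giving (9, −8) and (8, −9).
|(9, −8) − (8, −9)| = √((1)² + (1)²) = √2.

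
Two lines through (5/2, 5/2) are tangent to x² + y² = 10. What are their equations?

3x + y = 10 and x + 3y = 10

A line y − (5/2) = m(x − (5/2)) is tangent when its distance from (0, 0) is √10:
(−5/2m − (−5/2))² = 10(m² + 1)
3m² + 10m + 3 = 0, so m = −3 or m = −1/3.
Through (5/2, 5/2) these give 3x + y = 10 and x + 3y = 10.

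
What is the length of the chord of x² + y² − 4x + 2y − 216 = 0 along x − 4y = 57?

4√17

Substitute y = (−57 + x)/4:
17x² − 170x − 663 = 0  ⟹  x² − 10x − 39 = 0
x = 13 or x = −3, giving (13, −11) and (−3, −15).
|(13, −11) − (−3, −15)| = √((16)² + (4)²) = 4√17.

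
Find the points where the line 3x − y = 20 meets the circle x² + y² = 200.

(2, −14) and (10, 10)

Express y = 3x − 20 and substitute into the circle:
10x² − 120x + 200 = 0  ⟹  x² − 12x + 20 = 0
x = 10 or x = 2, giving (10, 10) and (2, −14).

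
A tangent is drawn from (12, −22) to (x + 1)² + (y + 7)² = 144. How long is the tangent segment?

5√10

The centre is (−1, −7) and r = 12. The square of the distance from P to the centre is 169 + 225 = 394.
Power of the point: PT² = |PO|² − r² = 250, so PT = 5√10.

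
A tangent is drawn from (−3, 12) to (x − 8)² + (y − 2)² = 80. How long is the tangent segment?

The centre is (8, 2) and r = 4√5. The square of the distance from P to the centre is 121 + 100 = 221.
Power of the point: PT² = |PO|² − r² = 141, so PT = √141.

√141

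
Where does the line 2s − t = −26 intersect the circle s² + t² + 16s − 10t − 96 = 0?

Substitute t = 2s + 26:
5s² + 100s + 320 = 0  ⟹  s² + 20s + 64 = 0
s = −4 or s = −16, giving (−4, 18) and (−16, −6).

(−16, −6) and (−4, 18)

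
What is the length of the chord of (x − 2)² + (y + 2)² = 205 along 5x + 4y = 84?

2√41

The distance from (2, −2) to the line is 82/√41, and r² = 205.
Half the chord is √(r² − d²) = √(41), so the full chord is 2√41.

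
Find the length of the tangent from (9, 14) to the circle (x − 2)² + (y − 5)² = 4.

3√14

Centre (2, 5), r² = 4. |PO|² = (7)² + (9)² = 130.
Power of the point: PT² = |PO|² − r² = 126, so PT = 3√14.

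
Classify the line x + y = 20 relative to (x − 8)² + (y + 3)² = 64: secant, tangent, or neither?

neither

Substituting the line into the circle gives 2x² − 62x + 529 = 0.
Discriminant = (−62)² − 4·2·(529) = −388 < 0.
No real roots: the line does not meet the circle.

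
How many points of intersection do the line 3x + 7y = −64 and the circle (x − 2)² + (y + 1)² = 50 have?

0

Substituting the line into the circle gives 58x² + 146x + 995 = 0.
Discriminant = (146)² − 4·58·(995) = −209524 < 0.
No real roots: the line does not meet the circle.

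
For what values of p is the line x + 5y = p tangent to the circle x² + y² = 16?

For a tangent, require d(centre, line) = r = 4.
|1·0 + 5·0 − p| / √26 = 4
|p| = 4√26.

p = ±4√26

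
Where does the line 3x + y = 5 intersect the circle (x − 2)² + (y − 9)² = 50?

Substitute y = −3x + 5:
10x² + 20x − 30 = 0  ⟹  x² + 2x − 3 = 0
x = 1 or x = −3, giving (1, 2) and (−3, 14).

(−3, 14) and (1, 2)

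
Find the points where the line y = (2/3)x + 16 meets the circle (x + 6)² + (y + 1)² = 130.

(−15, 6) and (−9, 10)

Substitute y = (48 + 2x)/3:
13x² + 312x + 1755 = 0  ⟹  x² + 24x + 135 = 0
x = −9 or x = −15, giving (−9, 10) and (−15, 6).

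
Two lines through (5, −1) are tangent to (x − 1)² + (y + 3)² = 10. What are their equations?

Let a tangent through (5, −1) have slope m. Its distance from (1, −3) must equal √10:
[m·(−4) − (−2)]² = 10(m² + 1)
3m² − 8m − 3 = 0, so m = −1/3 or m = 3.
With m = −1/3: x + 3y = 2. With m = 3: 3x − y = 16.

x + 3y = 2 and 3x − y = 16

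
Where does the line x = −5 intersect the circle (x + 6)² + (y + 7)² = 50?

The line gives x = −5. Substituting into the circle:
y² + 14y = 0
y = 0 or y = −14, giving (−5, 0) and (−5, −14).

(−5, −14) and (−5, 0)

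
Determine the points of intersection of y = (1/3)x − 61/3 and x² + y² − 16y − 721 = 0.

(1, −20) and (16, −15)

Substitute y = (−61 + x)/3:
10x² − 170x + 160 = 0  ⟹  x² − 17x + 16 = 0
x = 16 or x = 1, giving (16, −15) and (1, −20).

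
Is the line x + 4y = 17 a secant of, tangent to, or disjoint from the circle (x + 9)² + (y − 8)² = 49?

secant

d² = (1·(−9) + 4·8 − (17))²/17 = 36/17; r² = 49.
Since d² < r², the line cuts the circle twice.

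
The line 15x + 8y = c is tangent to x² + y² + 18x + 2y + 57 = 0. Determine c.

c = −228 or c = −58

Tangency holds when the distance from the centre (−9, −1) to the line equals the radius 5:
|15·(−9) + 8·(−1) − c| / √289 = 5
|c − (−143)| = 5·17, so c = −58 or c = −228.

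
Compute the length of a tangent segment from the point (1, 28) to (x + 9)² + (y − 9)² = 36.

5√17

The centre is (−9, 9) and r = 6. The square of the distance from P to the centre is 100 + 361 = 461.
The tangent meets the radius at right angles, so tangent² = |PO|² − r² = 461 − 36 = 425.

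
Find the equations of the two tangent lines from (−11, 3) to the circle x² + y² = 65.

Write the tangent as mx − y + (3 − m·(−11)) = 0 and set its distance from the centre to √65:
(11m − (−3))² = 65(m² + 1)
28m² + 33m − 28 = 0, so m = 4/7 or m = −7/4.
With m = 4/7: 4x − 7y = −65. With m = −7/4: 7x + 4y = −65.

4x − 7y = −65 and 7x + 4y = −65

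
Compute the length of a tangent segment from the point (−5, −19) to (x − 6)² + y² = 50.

12√3

With centre O = (6, 0), |OP|² = 482 and r² = 50.
The tangent meets the radius at right angles, so tangent² = |PO|² − r² = 482 − 50 = 432.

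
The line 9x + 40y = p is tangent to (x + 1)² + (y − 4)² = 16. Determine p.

Tangency holds when the distance from the centre (−1, 4) to the line equals the radius 4:
|9·(−1) + 40·4 − p| / √1681 = 4
|p − (151)| = 4·41, so p = 315 or p = −13.

p = −13 or p = 315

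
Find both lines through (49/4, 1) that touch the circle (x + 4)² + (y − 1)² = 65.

Let a tangent through (49/4, 1) have slope m. Its distance from (−4, 1) must equal √65:
[m·(−65/4) − (0)]² = 65(m² + 1)
49m² − 16 = 0, so m = 4/7 or m = −4/7.
Through (49/4, 1) these give 4x − 7y = 42 and 4x + 7y = 56.

4x − 7y = 42 and 4x + 7y = 56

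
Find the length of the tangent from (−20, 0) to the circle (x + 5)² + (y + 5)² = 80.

Centre (−5, −5), r² = 80. |PO|² = (−15)² + (5)² = 250.
Power of the point: PT² = |PO|² − r² = 170, so PT = √170.

√170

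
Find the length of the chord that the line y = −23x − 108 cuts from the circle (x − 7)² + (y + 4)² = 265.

From the line, y = −23x − 108. Substituting:
530x² + 4770x + 10600 = 0  ⟹  x² + 9x + 20 = 0
x = −4 or x = −5, giving (−4, −16) and (−5, 7).
|(−4, −16) − (−5, 7)| = √((1)² + (−23)²) = √530.

√530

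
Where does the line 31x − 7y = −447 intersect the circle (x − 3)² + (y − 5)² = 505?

Express y = (447 + 31x)/7 and substitute into the circle:
1010x² + 25250x + 145440 = 0  ⟹  x² + 25x + 144 = 0
x = −9 or x = −16, giving (−9, 24) and (−16, −7).

(−16, −7) and (−9, 24)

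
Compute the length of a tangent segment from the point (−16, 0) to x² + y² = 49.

Centre (0, 0), r² = 49. |PO|² = (−16)² + (0)² = 256.
By the tangent–radius right angle, tangent length = √(|PO|² − r²) = √207 = 3√23.

3√23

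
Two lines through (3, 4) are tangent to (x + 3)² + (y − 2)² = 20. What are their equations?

A line y − (4) = m(x − (3)) is tangent when its distance from (−3, 2) is 2√5:
(−6m − (−2))² = 20(m² + 1)
2m² − 3m − 2 = 0, so m = −1/2 or m = 2.
Through (3, 4) these give x + 2y = 11 and 2x − y = 2.

x + 2y = 11 and 2x − y = 2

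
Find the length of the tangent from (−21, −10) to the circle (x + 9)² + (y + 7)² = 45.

With centre O = (−9, −7), |OP|² = 153 and r² = 45.
By the tangent–radius right angle, tangent length = √(|PO|² − r²) = √108 = 6√3.

6√3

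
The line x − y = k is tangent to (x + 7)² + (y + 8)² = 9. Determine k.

Tangency holds when the distance from the centre (−7, −8) to the line equals the radius 3:
|1·(−7) − 1·(−8) − k| / √2 = 3
|k − (1)| = 3√2.

k = 1 ± 3√2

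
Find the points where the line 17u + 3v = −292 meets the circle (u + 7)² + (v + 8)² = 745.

Substitute v = (−292 − 17u)/3:
298u² + 9238u + 65560 = 0  ⟹  u² + 31u + 220 = 0
u = −11 or u = −20, giving (−11, −35) and (−20, 16).

(−20, 16) and (−11, −35)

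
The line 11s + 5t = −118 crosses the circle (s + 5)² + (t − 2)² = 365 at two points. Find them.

From the line, t = (−118 − 11s)/5. Substituting:
146s² + 3066s + 7884 = 0  ⟹  s² + 21s + 54 = 0
s = −3 or s = −18, giving (−3, −17) and (−18, 16).

(−18, 16) and (−3, −17)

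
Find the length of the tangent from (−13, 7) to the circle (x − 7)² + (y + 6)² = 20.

Centre (7, −6), r² = 20. |PO|² = (−20)² + (13)² = 569.
The tangent meets the radius at right angles, so tangent² = |PO|² − r² = 569 − 20 = 549.

3√61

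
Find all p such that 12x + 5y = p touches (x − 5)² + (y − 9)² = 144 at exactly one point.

p = −51 or p = 261

For a tangent, require d(centre, line) = r = 12.
|12·5 + 5·9 − p| / √169 = 12
|p − (105)| = 12·13, so p = 261 or p = −51.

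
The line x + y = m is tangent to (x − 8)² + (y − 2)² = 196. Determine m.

The line touches the circle iff its distance from (8, 2) is 14:
|1·8 + 1·2 − m| / √2 = 14
|m − (10)| = 14√2.

m = 10 ± 14√2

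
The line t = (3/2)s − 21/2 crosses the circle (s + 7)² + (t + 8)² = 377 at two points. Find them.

(−11, −27) and (9, 3)

Express t = (−21 + 3s)/2 and substitute into the circle:
13s² + 26s − 1287 = 0  ⟹  s² + 2s − 99 = 0
s = 9 or s = −11, giving (9, 3) and (−11, −27).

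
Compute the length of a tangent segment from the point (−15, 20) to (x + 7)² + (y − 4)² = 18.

Centre (−7, 4), r² = 18. |PO|² = (−8)² + (16)² = 320.
Power of the point: PT² = |PO|² − r² = 302, so PT = √302.

√302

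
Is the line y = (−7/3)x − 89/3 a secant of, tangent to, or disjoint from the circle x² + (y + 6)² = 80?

Centre (0, −6), r² = 80. Distance² from centre to line = (71)²/58 = 5041/58.
Since d² > r², the line lies outside the circle.

disjoint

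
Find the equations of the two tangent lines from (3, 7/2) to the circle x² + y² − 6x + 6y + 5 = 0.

Let a tangent through (3, 7/2) have slope m. Its distance from (3, −3) must equal √13:
[m·(0) − (−13/2)]² = 13(m² + 1)
4m² − 9 = 0, so m = 3/2 or m = −3/2.
Through (3, 7/2) these give 3x − 2y = 2 and 3x + 2y = 16.

3x − 2y = 2 and 3x + 2y = 16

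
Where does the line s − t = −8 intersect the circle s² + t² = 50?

Substitute t = s + 8:
2s² + 16s + 14 = 0  ⟹  s² + 8s + 7 = 0
s = −1 or s = −7, giving (−1, 7) and (−7, 1).

(−7, 1) and (−1, 7)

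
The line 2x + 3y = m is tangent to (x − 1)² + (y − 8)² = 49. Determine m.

m = 26 ± 7√13

For a tangent, require d(centre, line) = r = 7.
|2·1 + 3·8 − m| / √13 = 7
|m − (26)| = 7√13.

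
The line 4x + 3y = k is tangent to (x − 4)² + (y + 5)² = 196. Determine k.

k = −69 or k = 71

Tangency holds when the distance from the centre (4, −5) to the line equals the radius 14:
|4·4 + 3·(−5) − k| / √25 = 14
|k − (1)| = 14·5, so k = 71 or k = −69.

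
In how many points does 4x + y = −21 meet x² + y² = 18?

0

Substituting the line into the circle gives 17x² + 168x + 423 = 0.
Discriminant = (168)² − 4·17·(423) = −540 < 0.
No real roots: the line does not meet the circle.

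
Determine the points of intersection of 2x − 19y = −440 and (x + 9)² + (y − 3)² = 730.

Express y = (440 + 2x)/19 and substitute into the circle:
365x² + 8030x − 87600 = 0  ⟹  x² + 22x − 240 = 0
x = 8 or x = −30, giving (8, 24) and (−30, 20).

(−30, 20) and (8, 24)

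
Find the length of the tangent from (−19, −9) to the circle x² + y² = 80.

√362

With centre O = (0, 0), |OP|² = 442 and r² = 80.
By the tangent–radius right angle, tangent length = √(|PO|² − r²) = √362.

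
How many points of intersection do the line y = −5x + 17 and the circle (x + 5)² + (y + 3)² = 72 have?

Substituting the line into the circle gives 26x² − 190x + 353 = 0.
Discriminant = (−190)² − 4·26·(353) = −612 < 0.
No real roots: the line does not meet the circle.

0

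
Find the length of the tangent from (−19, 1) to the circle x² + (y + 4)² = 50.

4√21

Centre (0, −4), r² = 50. |PO|² = (−19)² + (5)² = 386.
Power of the point: PT² = |PO|² − r² = 336, so PT = 4√21.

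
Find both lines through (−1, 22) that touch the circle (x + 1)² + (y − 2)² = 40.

A line y − (22) = m(x − (−1)) is tangent when its distance from (−1, 2) is 2√10:
(0m − (−20))² = 40(m² + 1)
m² − 9 = 0, so m = 3 or m = −3.
Through (−1, 22) these give 3x − y = −25 and 3x + y = 19.

3x − y = −25 and 3x + y = 19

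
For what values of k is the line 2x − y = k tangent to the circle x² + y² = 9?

Tangency holds when the distance from the centre (0, 0) to the line equals the radius 3:
|2·0 − 1·0 − k| / √5 = 3
|k| = 3√5.

k = ±3√5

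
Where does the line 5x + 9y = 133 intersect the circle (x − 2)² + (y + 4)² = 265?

Substitute y = (133 − 5x)/9:
106x² − 2014x + 7420 = 0  ⟹  x² − 19x + 70 = 0
x = 14 or x = 5, giving (14, 7) and (5, 12).

(5, 12) and (14, 7)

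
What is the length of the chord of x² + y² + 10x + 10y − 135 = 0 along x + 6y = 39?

2√37

From the line, y = (39 − x)/6. Substituting:
37x² + 222x − 999 = 0  ⟹  x² + 6x − 27 = 0
x = 3 or x = −9, giving (3, 6) and (−9, 8).
Chord length = distance between (3, 6) and (−9, 8) = √148 = 2√37.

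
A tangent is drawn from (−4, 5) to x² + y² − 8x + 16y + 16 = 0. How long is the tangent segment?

With centre O = (4, −8), |OP|² = 233 and r² = 64.
The tangent meets the radius at right angles, so tangent² = |PO|² − r² = 233 − 64 = 169.

13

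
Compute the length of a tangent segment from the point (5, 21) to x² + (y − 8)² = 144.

The centre is (0, 8) and r = 12. The square of the distance from P to the centre is 25 + 169 = 194.
Power of the point: PT² = |PO|² − r² = 50, so PT = 5√2.

5√2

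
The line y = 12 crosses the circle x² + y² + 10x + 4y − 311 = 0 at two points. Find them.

(−17, 12) and (7, 12)

Express y = 12 and substitute into the circle:
x² + 10x − 119 = 0
x = 7 or x = −17, giving (7, 12) and (−17, 12).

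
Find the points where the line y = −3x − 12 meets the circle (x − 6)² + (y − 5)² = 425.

(−10, 18) and (1, −15)

Substitute y = −3x − 12:
10x² + 90x − 100 = 0  ⟹  x² + 9x − 10 = 0
x = 1 or x = −10, giving (1, −15) and (−10, 18).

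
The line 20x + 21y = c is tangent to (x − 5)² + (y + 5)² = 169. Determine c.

c = −382 or c = 372

For a tangent, require d(centre, line) = r = 13.
|20·5 + 21·(−5) − c| / √841 = 13
|c − (−5)| = 13·29, so c = 372 or c = −382.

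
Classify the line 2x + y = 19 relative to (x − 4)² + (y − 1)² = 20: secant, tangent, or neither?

Substituting the line into the circle gives 5x² − 80x + 320 = 0.
Discriminant = (−80)² − 4·5·(320) = 0.
A repeated root: the line is tangent.

tangent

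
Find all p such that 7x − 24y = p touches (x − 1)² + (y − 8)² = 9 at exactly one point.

p = −260 or p = −110

Tangency holds when the distance from the centre (1, 8) to the line equals the radius 3:
|7·1 − 24·8 − p| / √625 = 3
|p − (−185)| = 3·25, so p = −110 or p = −260.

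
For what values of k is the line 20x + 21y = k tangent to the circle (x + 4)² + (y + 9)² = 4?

For a tangent, require d(centre, line) = r = 2.
|20·(−4) + 21·(−9) − k| / √841 = 2
|k − (−269)| = 2·29, so k = −211 or k = −327.

k = −327 or k = −211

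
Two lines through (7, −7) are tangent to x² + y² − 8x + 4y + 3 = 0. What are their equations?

Write the tangent as mx − y + (−7 − m·(7)) = 0 and set its distance from the centre to √17:
(−3m − (5))² = 17(m² + 1)
4m² − 15m − 4 = 0, so m = 4 or m = −1/4.
Through (7, −7) these give 4x − y = 35 and x + 4y = −21.

4x − y = 35 and x + 4y = −21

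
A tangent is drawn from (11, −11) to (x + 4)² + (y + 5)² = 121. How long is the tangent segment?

2√35

The centre is (−4, −5) and r = 11. The square of the distance from P to the centre is 225 + 36 = 261.
Power of the point: PT² = |PO|² − r² = 140, so PT = 2√35.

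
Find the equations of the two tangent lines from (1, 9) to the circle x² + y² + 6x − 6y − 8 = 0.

x − 5y = −44 and 5x + y = 14

A line y − (9) = m(x − (1)) is tangent when its distance from (−3, 3) is √26:
[m·(−4) − (−6)]² = 26(m² + 1)
5m² + 24m − 5 = 0, so m = 1/5 or m = −5.
Through (1, 9) these give x − 5y = −44 and 5x + y = 14.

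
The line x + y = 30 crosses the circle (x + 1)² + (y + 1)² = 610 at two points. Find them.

(8, 22) and (22, 8)

From the line, y = −x + 30. Substituting:
2x² − 60x + 352 = 0  ⟹  x² − 30x + 176 = 0
x = 22 or x = 8, giving (22, 8) and (8, 22).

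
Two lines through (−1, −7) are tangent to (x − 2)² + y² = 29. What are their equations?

5x + 2y = −19 and 2x − 5y = 33

A line y − (−7) = m(x − (−1)) is tangent when its distance from (2, 0) is √29:
[m·(3) − (7)]² = 29(m² + 1)
10m² + 21m − 10 = 0, so m = −5/2 or m = 2/5.
With m = −5/2: 5x + 2y = −19. With m = 2/5: 2x − 5y = 33.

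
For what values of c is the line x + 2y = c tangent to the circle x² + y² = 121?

The line touches the circle iff its distance from (0, 0) is 11:
|1·0 + 2·0 − c| / √5 = 11
|c| = 11√5.

c = ±11√5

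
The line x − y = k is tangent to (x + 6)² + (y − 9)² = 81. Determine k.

k = −15 ± 9√2

For a tangent, require d(centre, line) = r = 9.
|1·(−6) − 1·9 − k| / √2 = 9
|k − (−15)| = 9√2.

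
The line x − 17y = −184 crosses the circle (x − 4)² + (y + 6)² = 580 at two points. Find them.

Express y = (184 + x)/17 and substitute into the circle:
290x² − 1740x − 81200 = 0  ⟹  x² − 6x − 280 = 0
x = 20 or x = −14, giving (20, 12) and (−14, 10).

(−14, 10) and (20, 12)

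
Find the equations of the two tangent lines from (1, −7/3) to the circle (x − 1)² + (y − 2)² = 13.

A line y − (−7/3) = m(x − (1)) is tangent when its distance from (1, 2) is √13:
(0m − (13/3))² = 13(m² + 1)
9m² − 4 = 0, so m = −2/3 or m = 2/3.
With m = −2/3: 2x + 3y = −5. With m = 2/3: 2x − 3y = 9.

2x + 3y = −5 and 2x − 3y = 9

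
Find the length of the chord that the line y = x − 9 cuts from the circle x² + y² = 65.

7√2

Centre (0, 0), r² = 65. Perpendicular distance d from centre to line = |−9| / √2 = 9/√2.
Half the chord is √(r² − d²) = √(49/2), so the full chord is 7√2.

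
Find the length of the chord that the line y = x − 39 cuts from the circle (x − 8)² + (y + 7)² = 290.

Centre (8, −7), r² = 290. Perpendicular distance d from centre to line = |−24| / √2 = 24/√2.
Half the chord is √(r² − d²) = √(2), so the full chord is 2√2.

2√2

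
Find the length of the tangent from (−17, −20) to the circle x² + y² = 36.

√653

Centre (0, 0), r² = 36. |PO|² = (−17)² + (−20)² = 689.
By the tangent–radius right angle, tangent length = √(|PO|² − r²) = √653.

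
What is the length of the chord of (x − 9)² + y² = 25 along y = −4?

6

Substitute y = −4:
x² − 18x + 72 = 0
x = 12 or x = 6, giving (12, −4) and (6, −4).
Chord length = distance between (12, −4) and (6, −4) = √36 = 6.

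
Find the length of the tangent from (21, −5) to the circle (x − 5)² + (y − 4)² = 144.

With centre O = (5, 4), |OP|² = 337 and r² = 144.
Power of the point: PT² = |PO|² − r² = 193, so PT = √193.

√193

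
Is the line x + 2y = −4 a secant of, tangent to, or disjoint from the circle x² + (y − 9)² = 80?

disjoint

Substituting the line into the circle gives 5x² + 44x + 164 = 0.
Δ = 1936 − 3280 = −1344.
No real roots: the line does not meet the circle.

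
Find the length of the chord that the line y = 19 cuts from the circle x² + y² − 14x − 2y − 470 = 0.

The distance from (7, 1) to the line is 18, and r² = 520.
Chord = 2√(r² − d²) = 2·√(196) = 28.

28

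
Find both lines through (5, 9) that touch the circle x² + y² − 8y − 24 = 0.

x + 3y = 32 and 3x + y = 24

Write the tangent as mx − y + (9 − m·(5)) = 0 and set its distance from the centre to 2√10:
[m·(−5) − (−5)]² = 40(m² + 1)
3m² + 10m + 3 = 0, so m = −1/3 or m = −3.
With m = −1/3: x + 3y = 32. With m = −3: 3x + y = 24.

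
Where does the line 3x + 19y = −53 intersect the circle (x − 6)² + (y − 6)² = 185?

(−5, −2) and (14, −5)

Substitute y = (−53 − 3x)/19:
370x² − 3330x − 25900 = 0  ⟹  x² − 9x − 70 = 0
x = 14 or x = −5, giving (14, −5) and (−5, −2).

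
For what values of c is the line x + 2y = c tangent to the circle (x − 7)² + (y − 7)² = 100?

The line touches the circle iff its distance from (7, 7) is 10:
|1·7 + 2·7 − c| / √5 = 10
|c − (21)| = 10√5.

c = 21 ± 10√5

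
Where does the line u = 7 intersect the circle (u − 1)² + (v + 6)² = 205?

(7, −19) and (7, 7)

The line gives u = 7. Substituting into the circle:
v² + 12v − 133 = 0
v = 7 or v = −19, giving (7, 7) and (7, −19).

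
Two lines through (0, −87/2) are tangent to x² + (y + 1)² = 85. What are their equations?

Let a tangent through (0, −87/2) have slope m. Its distance from (0, −1) must equal √85:
[m·(0) − (85/2)]² = 85(m² + 1)
4m² − 81 = 0, so m = 9/2 or m = −9/2.
With m = 9/2: 9x − 2y = 87. With m = −9/2: 9x + 2y = −87.

9x − 2y = 87 and 9x + 2y = −87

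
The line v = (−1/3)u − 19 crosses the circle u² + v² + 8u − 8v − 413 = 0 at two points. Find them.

Substitute v = (−57 − u)/3:
10u² + 210u + 900 = 0  ⟹  u² + 21u + 90 = 0
u = −6 or u = −15, giving (−6, −17) and (−15, −14).

(−15, −14) and (−6, −17)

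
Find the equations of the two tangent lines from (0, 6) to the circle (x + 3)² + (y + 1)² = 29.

Write the tangent as mx − y + (6 − m·(0)) = 0 and set its distance from the centre to √29:
[m·(−3) − (−7)]² = 29(m² + 1)
10m² + 21m − 10 = 0, so m = 2/5 or m = −5/2.
Through (0, 6) these give 2x − 5y = −30 and 5x + 2y = 12.

2x − 5y = −30 and 5x + 2y = 12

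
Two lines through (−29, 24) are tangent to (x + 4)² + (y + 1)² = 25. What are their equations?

Let a tangent through (−29, 24) have slope m. Its distance from (−4, −1) must equal 5:
[m·(25) − (−25)]² = 25(m² + 1)
12m² + 25m + 12 = 0, so m = −4/3 or m = −3/4.
With m = −4/3: 4x + 3y = −44. With m = −3/4: 3x + 4y = 9.

4x + 3y = −44 and 3x + 4y = 9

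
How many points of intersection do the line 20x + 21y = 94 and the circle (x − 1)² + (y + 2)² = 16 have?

Centre (1, −2), r² = 16. Distance² from centre to line = (−116)²/841 = 16.
Since d² = r², the line is tangent.

1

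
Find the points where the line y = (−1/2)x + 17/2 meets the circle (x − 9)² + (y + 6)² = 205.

From the line, y = (17 − x)/2. Substituting:
5x² − 130x + 345 = 0  ⟹  x² − 26x + 69 = 0
x = 23 or x = 3, giving (23, −3) and (3, 7).

(3, 7) and (23, −3)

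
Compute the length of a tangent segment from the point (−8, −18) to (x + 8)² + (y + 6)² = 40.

2√26

Centre (−8, −6), r² = 40. |PO|² = (0)² + (−12)² = 144.
The tangent meets the radius at right angles, so tangent² = |PO|² − r² = 144 − 40 = 104.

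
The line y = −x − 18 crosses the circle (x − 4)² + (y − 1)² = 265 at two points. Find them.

Express y = −x − 18 and substitute into the circle:
2x² + 30x + 112 = 0  ⟹  x² + 15x + 56 = 0
x = −7 or x = −8, giving (−7, −11) and (−8, −10).

(−8, −10) and (−7, −11)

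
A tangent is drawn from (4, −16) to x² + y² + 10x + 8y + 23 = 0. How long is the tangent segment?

With centre O = (−5, −4), |OP|² = 225 and r² = 18.
By the tangent–radius right angle, tangent length = √(|PO|² − r²) = √207 = 3√23.

3√23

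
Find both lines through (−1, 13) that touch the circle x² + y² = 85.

6x + 7y = 85 and 7x − 6y = −85

A line y − (13) = m(x − (−1)) is tangent when its distance from (0, 0) is √85:
(1m − (−13))² = 85(m² + 1)
42m² − 13m − 42 = 0, so m = −6/7 or m = 7/6.
Through (−1, 13) these give 6x + 7y = 85 and 7x − 6y = −85.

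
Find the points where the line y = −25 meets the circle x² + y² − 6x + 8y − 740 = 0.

(−15, −25) and (21, −25)

Substitute y = −25:
x² − 6x − 315 = 0
x = 21 or x = −15, giving (21, −25) and (−15, −25).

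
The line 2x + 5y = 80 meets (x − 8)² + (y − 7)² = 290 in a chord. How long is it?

The distance from (8, 7) to the line is 29/√29, and r² = 290.
Chord = 2√(r² − d²) = 2·√(261) = 6√29.

6√29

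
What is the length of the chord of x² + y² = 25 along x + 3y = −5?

The distance from (0, 0) to the line is 5/√10, and r² = 25.
Chord = 2√(r² − d²) = 2·√(45/2) = 3√10.

3√10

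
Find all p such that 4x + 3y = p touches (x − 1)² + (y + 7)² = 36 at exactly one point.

The line touches the circle iff its distance from (1, −7) is 6:
|4·1 + 3·(−7) − p| / √25 = 6
|p − (−17)| = 6·5, so p = 13 or p = −47.

p = −47 or p = 13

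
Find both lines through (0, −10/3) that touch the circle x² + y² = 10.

x − 3y = 10 and x + 3y = −10

A line y − (−10/3) = m(x − (0)) is tangent when its distance from (0, 0) is √10:
[m·(0) − (10/3)]² = 10(m² + 1)
9m² − 1 = 0, so m = 1/3 or m = −1/3.
Through (0, −10/3) these give x − 3y = 10 and x + 3y = −10.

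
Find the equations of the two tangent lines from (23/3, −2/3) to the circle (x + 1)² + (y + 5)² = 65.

8x − y = 62 and 4x + 7y = 26

Write the tangent as mx − y + (−2/3 − m·(23/3)) = 0 and set its distance from the centre to √65:
[m·(−26/3) − (−13/3)]² = 65(m² + 1)
7m² − 52m − 32 = 0, so m = 8 or m = −4/7.
With m = 8: 8x − y = 62. With m = −4/7: 4x + 7y = 26.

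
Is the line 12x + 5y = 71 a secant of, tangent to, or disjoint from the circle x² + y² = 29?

d² = (12·0 + 5·0 − (71))²/169 = 5041/169; r² = 29.
Since d² > r², the line lies outside the circle.

disjoint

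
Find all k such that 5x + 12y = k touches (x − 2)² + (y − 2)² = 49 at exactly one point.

For a tangent, require d(centre, line) = r = 7.
|5·2 + 12·2 − k| / √169 = 7
|k − (34)| = 7·13, so k = 125 or k = −57.

k = −57 or k = 125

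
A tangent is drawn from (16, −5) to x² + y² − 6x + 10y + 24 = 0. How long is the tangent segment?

√159

Centre (3, −5), r² = 10. |PO|² = (13)² + (0)² = 169.
Power of the point: PT² = |PO|² − r² = 159, so PT = √159.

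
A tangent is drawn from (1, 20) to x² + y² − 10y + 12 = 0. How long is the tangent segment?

The centre is (0, 5) and r = √13. The square of the distance from P to the centre is 1 + 225 = 226.
The tangent meets the radius at right angles, so tangent² = |PO|² − r² = 226 − 13 = 213.

√213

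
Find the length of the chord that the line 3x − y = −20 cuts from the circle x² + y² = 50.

The distance from (0, 0) to the line is 20/√10, and r² = 50.
Chord = 2√(r² − d²) = 2·√(10) = 2√10.

2√10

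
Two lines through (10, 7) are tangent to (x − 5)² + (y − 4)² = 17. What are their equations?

A line y − (7) = m(x − (10)) is tangent when its distance from (5, 4) is √17:
[m·(−5) − (−3)]² = 17(m² + 1)
4m² − 15m − 4 = 0, so m = 4 or m = −1/4.
With m = 4: 4x − y = 33. With m = −1/4: x + 4y = 38.

4x − y = 33 and x + 4y = 38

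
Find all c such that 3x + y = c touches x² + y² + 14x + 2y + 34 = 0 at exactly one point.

The line touches the circle iff its distance from (−7, −1) is 4:
|3·(−7) + 1·(−1) − c| / √10 = 4
|c − (−22)| = 4√10.

c = −22 ± 4√10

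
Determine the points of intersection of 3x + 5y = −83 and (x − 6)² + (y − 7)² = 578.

(−11, −10) and (−1, −16)

From the line, y = (−83 − 3x)/5. Substituting:
34x² + 408x + 374 = 0  ⟹  x² + 12x + 11 = 0
x = −1 or x = −11, giving (−1, −16) and (−11, −10).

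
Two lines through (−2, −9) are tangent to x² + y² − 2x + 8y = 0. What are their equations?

A line y − (−9) = m(x − (−2)) is tangent when its distance from (1, −4) is √17:
(3m − (5))² = 17(m² + 1)
4m² + 15m − 4 = 0, so m = −4 or m = 1/4.
Through (−2, −9) these give 4x + y = −17 and x − 4y = 34.

4x + y = −17 and x − 4y = 34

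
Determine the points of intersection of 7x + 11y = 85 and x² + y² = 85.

(−2, 9) and (9, 2)

Express y = (85 − 7x)/11 and substitute into the circle:
170x² − 1190x − 3060 = 0  ⟹  x² − 7x − 18 = 0
x = 9 or x = −2, giving (9, 2) and (−2, 9).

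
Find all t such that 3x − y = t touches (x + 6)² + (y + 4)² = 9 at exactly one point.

For a tangent, require d(centre, line) = r = 3.
|3·(−6) − 1·(−4) − t| / √10 = 3
|t − (−14)| = 3√10.

t = −14 ± 3√10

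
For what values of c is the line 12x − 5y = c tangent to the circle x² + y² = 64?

The line touches the circle iff its distance from (0, 0) is 8:
|12·0 − 5·0 − c| / √169 = 8
|c| = 8·13, so c = 104 or c = −104.

c = −104 or c = 104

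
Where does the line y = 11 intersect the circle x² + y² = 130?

(−3, 11) and (3, 11)

Substitute y = 11:
x² − 9 = 0
x = 3 or x = −3, giving (3, 11) and (−3, 11).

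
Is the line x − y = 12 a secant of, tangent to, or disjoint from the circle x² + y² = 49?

Centre (0, 0), r² = 49. Distance² from centre to line = (−12)²/2 = 72.
Since d² > r², the line lies outside the circle.

disjoint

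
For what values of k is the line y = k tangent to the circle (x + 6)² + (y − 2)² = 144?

k = −10 or k = 14

For a tangent, require d(centre, line) = r = 12.
|0·(−6) + 1·2 − k| / √1 = 12
|k − (2)| = 12, so k = 14 or k = −10.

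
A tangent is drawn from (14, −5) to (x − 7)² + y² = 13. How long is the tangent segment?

√61

Centre (7, 0), r² = 13. |PO|² = (7)² + (−5)² = 74.
By the tangent–radius right angle, tangent length = √(|PO|² − r²) = √61.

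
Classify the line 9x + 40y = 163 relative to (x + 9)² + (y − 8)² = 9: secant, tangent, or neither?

secant

Substituting the line into the circle gives 1681x² + 31626x + 139849 = 0.
Δ = 1000203876 − 940344676 = 59859200.
Two real roots: the line is a secant.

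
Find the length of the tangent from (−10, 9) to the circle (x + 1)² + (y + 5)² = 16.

The centre is (−1, −5) and r = 4. The square of the distance from P to the centre is 81 + 196 = 277.
Power of the point: PT² = |PO|² − r² = 261, so PT = 3√29.

3√29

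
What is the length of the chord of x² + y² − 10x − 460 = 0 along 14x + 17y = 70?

2√485

From the line, y = (70 − 14x)/17. Substituting:
485x² − 4850x − 128040 = 0  ⟹  x² − 10x − 264 = 0
x = 22 or x = −12, giving (22, −14) and (−12, 14).
Chord length = distance between (22, −14) and (−12, 14) = √1940 = 2√485.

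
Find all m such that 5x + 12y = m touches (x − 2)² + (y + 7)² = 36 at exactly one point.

The line touches the circle iff its distance from (2, −7) is 6:
|5·2 + 12·(−7) − m| / √169 = 6
|m − (−74)| = 6·13, so m = 4 or m = −152.

m = −152 or m = 4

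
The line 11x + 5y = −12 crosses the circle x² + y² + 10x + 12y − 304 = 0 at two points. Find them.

Substitute y = (−12 − 11x)/5:
146x² − 146x − 8176 = 0  ⟹  x² − x − 56 = 0
x = 8 or x = −7, giving (8, −20) and (−7, 13).

(−7, 13) and (8, −20)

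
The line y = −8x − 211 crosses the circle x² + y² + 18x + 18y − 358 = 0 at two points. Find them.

From the line, y = −8x − 211. Substituting:
65x² + 3250x + 40365 = 0  ⟹  x² + 50x + 621 = 0
x = −23 or x = −27, giving (−23, −27) and (−27, 5).

(−27, 5) and (−23, −27)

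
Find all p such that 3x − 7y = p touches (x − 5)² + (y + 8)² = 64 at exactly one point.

The line touches the circle iff its distance from (5, −8) is 8:
|3·5 − 7·(−8) − p| / √58 = 8
|p − (71)| = 8√58.

p = 71 ± 8√58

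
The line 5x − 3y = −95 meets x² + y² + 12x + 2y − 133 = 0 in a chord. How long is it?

2√34

Centre (−6, −1), r² = 170. Perpendicular distance d from centre to line = |68| / √34 = 68/√34.
Half the chord is √(r² − d²) = √(34), so the full chord is 2√34.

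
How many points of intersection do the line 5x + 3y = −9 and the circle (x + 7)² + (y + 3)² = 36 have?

0

Centre (−7, −3), r² = 36. Distance² from centre to line = (−35)²/34 = 1225/34.
Since d² > r², the line lies outside the circle.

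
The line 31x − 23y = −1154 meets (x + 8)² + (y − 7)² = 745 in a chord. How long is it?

√1490

Substitute y = (1154 + 31x)/23:
1490x² + 70030x + 625800 = 0  ⟹  x² + 47x + 420 = 0
x = −12 or x = −35, giving (−12, 34) and (−35, 3).
Chord length = distance between (−12, 34) and (−35, 3) = √1490 = √1490.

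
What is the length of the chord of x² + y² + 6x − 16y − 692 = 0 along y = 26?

The distance from (−3, 8) to the line is 18, and r² = 765.
Half the chord is √(r² − d²) = √(441), so the full chord is 42.

42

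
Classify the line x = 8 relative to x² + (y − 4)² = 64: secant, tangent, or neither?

tangent

d² = (1·0 + 0·4 − (8))² = 64; r² = 64.
Since d² = r², the line is tangent.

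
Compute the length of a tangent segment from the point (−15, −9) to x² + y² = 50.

Centre (0, 0), r² = 50. |PO|² = (−15)² + (−9)² = 306.
Power of the point: PT² = |PO|² − r² = 256, so PT = 16.

16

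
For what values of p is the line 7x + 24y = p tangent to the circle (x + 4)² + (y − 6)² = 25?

For a tangent, require d(centre, line) = r = 5.
|7·(−4) + 24·6 − p| / √625 = 5
|p − (116)| = 5·25, so p = 241 or p = −9.

p = −9 or p = 241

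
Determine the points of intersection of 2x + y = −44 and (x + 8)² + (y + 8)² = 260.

Express y = −2x − 44 and substitute into the circle:
5x² + 160x + 1100 = 0  ⟹  x² + 32x + 220 = 0
x = −10 or x = −22, giving (−10, −24) and (−22, 0).

(−22, 0) and (−10, −24)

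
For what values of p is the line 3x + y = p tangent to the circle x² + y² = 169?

The line touches the circle iff its distance from (0, 0) is 13:
|3·0 + 1·0 − p| / √10 = 13
|p| = 13√10.

p = ±13√10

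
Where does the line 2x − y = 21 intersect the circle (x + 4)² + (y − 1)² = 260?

(4, −13) and (12, 3)

From the line, y = 2x − 21. Substituting:
5x² − 80x + 240 = 0  ⟹  x² − 16x + 48 = 0
x = 12 or x = 4, giving (12, 3) and (4, −13).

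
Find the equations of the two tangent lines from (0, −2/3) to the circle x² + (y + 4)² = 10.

x + 3y = −2 and x − 3y = 2

Write the tangent as mx − y + (−2/3 − m·(0)) = 0 and set its distance from the centre to √10:
(0m − (−10/3))² = 10(m² + 1)
9m² − 1 = 0, so m = −1/3 or m = 1/3.
Through (0, −2/3) these give x + 3y = −2 and x − 3y = 2.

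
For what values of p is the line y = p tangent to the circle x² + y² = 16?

The line touches the circle iff its distance from (0, 0) is 4:
|0·0 + 1·0 − p| / √1 = 4
|p| = 4, so p = 4 or p = −4.

p = −4 or p = 4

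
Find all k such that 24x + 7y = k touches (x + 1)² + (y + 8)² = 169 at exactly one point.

The line touches the circle iff its distance from (−1, −8) is 13:
|24·(−1) + 7·(−8) − k| / √625 = 13
|k − (−80)| = 13·25, so k = 245 or k = −405.

k = −405 or k = 245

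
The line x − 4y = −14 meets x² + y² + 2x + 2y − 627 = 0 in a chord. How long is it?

12√17

The distance from (−1, −1) to the line is 17/√17, and r² = 629.
Half the chord is √(r² − d²) = √(612), so the full chord is 12√17.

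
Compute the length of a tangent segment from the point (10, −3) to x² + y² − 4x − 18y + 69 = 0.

8√3

The centre is (2, 9) and r = 4. The square of the distance from P to the centre is 64 + 144 = 208.
By the tangent–radius right angle, tangent length = √(|PO|² − r²) = √192 = 8√3.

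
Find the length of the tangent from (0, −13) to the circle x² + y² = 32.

With centre O = (0, 0), |OP|² = 169 and r² = 32.
The tangent meets the radius at right angles, so tangent² = |PO|² − r² = 169 − 32 = 137.

√137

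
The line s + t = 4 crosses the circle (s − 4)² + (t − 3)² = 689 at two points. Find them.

Substitute t = −s + 4:
2s² − 10s − 672 = 0  ⟹  s² − 5s − 336 = 0
s = 21 or s = −16, giving (21, −17) and (−16, 20).

(−16, 20) and (21, −17)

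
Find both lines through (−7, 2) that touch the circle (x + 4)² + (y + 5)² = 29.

5x − 2y = −39 and 2x + 5y = −4

Write the tangent as mx − y + (2 − m·(−7)) = 0 and set its distance from the centre to √29:
[m·(3) − (−7)]² = 29(m² + 1)
10m² − 21m − 10 = 0, so m = 5/2 or m = −2/5.
Through (−7, 2) these give 5x − 2y = −39 and 2x + 5y = −4.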